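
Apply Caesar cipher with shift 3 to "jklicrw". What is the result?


Caesar cipher: shift "jklicrw" by 3
  'j' (pos 9) + 3 = pos 12 = 'm'
  'k' (pos 10) + 3 = pos 13 = 'n'
  'l' (pos 11) + 3 = pos 14 = 'o'
  'i' (pos 8) + 3 = pos 11 = 'l'
  'c' (pos 2) + 3 = pos 5 = 'f'
  'r' (pos 17) + 3 = pos 20 = 'u'
  'w' (pos 22) + 3 = pos 25 = 'z'
Result: mnolfuz

mnolfuz


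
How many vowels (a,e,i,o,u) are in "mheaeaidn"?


Input: mheaeaidn
Checking each character:
  'm' at position 0: consonant
  'h' at position 1: consonant
  'e' at position 2: vowel (running total: 1)
  'a' at position 3: vowel (running total: 2)
  'e' at position 4: vowel (running total: 3)
  'a' at position 5: vowel (running total: 4)
  'i' at position 6: vowel (running total: 5)
  'd' at position 7: consonant
  'n' at position 8: consonant
Total vowels: 5

5


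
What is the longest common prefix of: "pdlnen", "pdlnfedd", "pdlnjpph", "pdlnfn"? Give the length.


Words: pdlnen, pdlnfedd, pdlnjpph, pdlnfn
  Position 0: all 'p' => match
  Position 1: all 'd' => match
  Position 2: all 'l' => match
  Position 3: all 'n' => match
  Position 4: ('e', 'f', 'j', 'f') => mismatch, stop
LCP = "pdln" (length 4)

4


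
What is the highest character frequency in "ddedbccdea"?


Input: ddedbccdea
Character counts:
  'a': 1
  'b': 1
  'c': 2
  'd': 4
  'e': 2
Maximum frequency: 4

4


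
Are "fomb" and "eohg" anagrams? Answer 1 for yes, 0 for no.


Strings: "fomb", "eohg"
Sorted first:  bfmo
Sorted second: egho
Differ at position 0: 'b' vs 'e' => not anagrams

0


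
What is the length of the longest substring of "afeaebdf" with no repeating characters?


Input: "afeaebdf"
Sliding window (track last position of each char):
  Position 0 ('a'): window [0,0] length 1 -- new best
  Position 1 ('f'): window [0,1] length 2 -- new best
  Position 2 ('e'): window [0,2] length 3 -- new best
  Position 3 ('a'): repeat (last at 0), move window start to 1
  Position 3 ('a'): window [1,3] length 3
  Position 4 ('e'): repeat (last at 2), move window start to 3
  Position 4 ('e'): window [3,4] length 2
  Position 5 ('b'): window [3,5] length 3
  Position 6 ('d'): window [3,6] length 4 -- new best
  Position 7 ('f'): window [3,7] length 5 -- new best
Longest substring with no repeats: "aebdf" with length 5

5


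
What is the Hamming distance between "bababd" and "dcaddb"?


Comparing "bababd" and "dcaddb" position by position:
  Position 0: 'b' vs 'd' => differ
  Position 1: 'a' vs 'c' => differ
  Position 2: 'b' vs 'a' => differ
  Position 3: 'a' vs 'd' => differ
  Position 4: 'b' vs 'd' => differ
  Position 5: 'd' vs 'b' => differ
Total differences (Hamming distance): 6

6


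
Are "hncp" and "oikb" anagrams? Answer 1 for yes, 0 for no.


Strings: "hncp", "oikb"
Sorted first:  chnp
Sorted second: biko
Differ at position 0: 'c' vs 'b' => not anagrams

0


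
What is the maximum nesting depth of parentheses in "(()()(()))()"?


Input: "(()()(()))()"
Tracking depth:
  Position 0 '(': depth becomes 1
  Position 1 '(': depth becomes 2
  Position 2 ')': depth becomes 1
  Position 3 '(': depth becomes 2
  Position 4 ')': depth becomes 1
  Position 5 '(': depth becomes 2
  Position 6 '(': depth becomes 3
  Position 7 ')': depth becomes 2
  Position 8 ')': depth becomes 1
  Position 9 ')': depth becomes 0
  Position 10 '(': depth becomes 1
  Position 11 ')': depth becomes 0
Maximum depth reached: 3

3


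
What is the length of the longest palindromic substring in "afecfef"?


Input: "afecfef"
Checking substrings for palindromes:
  [4:7] "fef" (len 3) => palindrome
Longest palindromic substring: "fef" with length 3

3


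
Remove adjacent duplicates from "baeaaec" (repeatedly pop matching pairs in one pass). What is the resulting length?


Input: baeaaec
Stack-based adjacent duplicate removal:
  Read 'b': push. Stack: b
  Read 'a': push. Stack: ba
  Read 'e': push. Stack: bae
  Read 'a': push. Stack: baea
  Read 'a': matches stack top 'a' => pop. Stack: bae
  Read 'e': matches stack top 'e' => pop. Stack: ba
  Read 'c': push. Stack: bac
Final stack: "bac" (length 3)

3


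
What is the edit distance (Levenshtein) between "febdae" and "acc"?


Computing edit distance: "febdae" -> "acc"
DP table:
           a    c    c
      0    1    2    3
  f   1    1    2    3
  e   2    2    2    3
  b   3    3    3    3
  d   4    4    4    4
  a   5    4    5    5
  e   6    5    5    6
Edit distance = dp[6][3] = 6

6


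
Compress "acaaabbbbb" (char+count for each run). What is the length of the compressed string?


Input: acaaabbbbb
Runs:
  'a' x 1 => "a1"
  'c' x 1 => "c1"
  'a' x 3 => "a3"
  'b' x 5 => "b5"
Compressed: "a1c1a3b5"
Compressed length: 8

8


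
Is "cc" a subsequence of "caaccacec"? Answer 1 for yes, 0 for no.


Check if "cc" is a subsequence of "caaccacec"
Greedy scan:
  Position 0 ('c'): matches sub[0] = 'c'
  Position 1 ('a'): no match needed
  Position 2 ('a'): no match needed
  Position 3 ('c'): matches sub[1] = 'c'
  Position 4 ('c'): no match needed
  Position 5 ('a'): no match needed
  Position 6 ('c'): no match needed
  Position 7 ('e'): no match needed
  Position 8 ('c'): no match needed
All 2 characters matched => is a subsequence

1


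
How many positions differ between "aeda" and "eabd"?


Comparing "aeda" and "eabd" position by position:
  Position 0: 'a' vs 'e' => DIFFER
  Position 1: 'e' vs 'a' => DIFFER
  Position 2: 'd' vs 'b' => DIFFER
  Position 3: 'a' vs 'd' => DIFFER
Positions that differ: 4

4


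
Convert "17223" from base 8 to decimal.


Input: "17223" in base 8
Positional expansion:
  Digit '1' (value 1) x 8^4 = 4096
  Digit '7' (value 7) x 8^3 = 3584
  Digit '2' (value 2) x 8^2 = 128
  Digit '2' (value 2) x 8^1 = 16
  Digit '3' (value 3) x 8^0 = 3
Sum = 7827

7827


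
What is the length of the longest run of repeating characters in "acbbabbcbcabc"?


Input: "acbbabbcbcabc"
Scanning for longest run:
  Position 1 ('c'): new char, reset run to 1
  Position 2 ('b'): new char, reset run to 1
  Position 3 ('b'): continues run of 'b', length=2
  Position 4 ('a'): new char, reset run to 1
  Position 5 ('b'): new char, reset run to 1
  Position 6 ('b'): continues run of 'b', length=2
  Position 7 ('c'): new char, reset run to 1
  Position 8 ('b'): new char, reset run to 1
  Position 9 ('c'): new char, reset run to 1
  Position 10 ('a'): new char, reset run to 1
  Position 11 ('b'): new char, reset run to 1
  Position 12 ('c'): new char, reset run to 1
Longest run: 'b' with length 2

2


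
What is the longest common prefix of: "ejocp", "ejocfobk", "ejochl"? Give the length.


Words: ejocp, ejocfobk, ejochl
  Position 0: all 'e' => match
  Position 1: all 'j' => match
  Position 2: all 'o' => match
  Position 3: all 'c' => match
  Position 4: ('p', 'f', 'h') => mismatch, stop
LCP = "ejoc" (length 4)

4


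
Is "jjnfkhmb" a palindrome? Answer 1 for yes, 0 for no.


Input: jjnfkhmb
Reversed: bmhkfnjj
  Compare pos 0 ('j') with pos 7 ('b'): MISMATCH
  Compare pos 1 ('j') with pos 6 ('m'): MISMATCH
  Compare pos 2 ('n') with pos 5 ('h'): MISMATCH
  Compare pos 3 ('f') with pos 4 ('k'): MISMATCH
Result: not a palindrome

0


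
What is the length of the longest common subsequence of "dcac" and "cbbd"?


LCS of "dcac" and "cbbd"
DP table:
           c    b    b    d
      0    0    0    0    0
  d   0    0    0    0    1
  c   0    1    1    1    1
  a   0    1    1    1    1
  c   0    1    1    1    1
LCS length = dp[4][4] = 1

1


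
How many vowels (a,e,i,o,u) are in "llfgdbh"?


Input: llfgdbh
Checking each character:
  'l' at position 0: consonant
  'l' at position 1: consonant
  'f' at position 2: consonant
  'g' at position 3: consonant
  'd' at position 4: consonant
  'b' at position 5: consonant
  'h' at position 6: consonant
Total vowels: 0

0


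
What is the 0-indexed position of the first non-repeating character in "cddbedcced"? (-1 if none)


Input: cddbedcced
Character frequencies:
  'b': 1
  'c': 3
  'd': 4
  'e': 2
Scanning left to right for freq == 1:
  Position 0 ('c'): freq=3, skip
  Position 1 ('d'): freq=4, skip
  Position 2 ('d'): freq=4, skip
  Position 3 ('b'): unique! => answer = 3

3


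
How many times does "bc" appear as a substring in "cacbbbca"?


Searching for "bc" in "cacbbbca"
Scanning each position:
  Position 0: "ca" => no
  Position 1: "ac" => no
  Position 2: "cb" => no
  Position 3: "bb" => no
  Position 4: "bb" => no
  Position 5: "bc" => MATCH
  Position 6: "ca" => no
Total occurrences: 1

1


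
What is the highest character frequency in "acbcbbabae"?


Input: acbcbbabae
Character counts:
  'a': 3
  'b': 4
  'c': 2
  'e': 1
Maximum frequency: 4

4


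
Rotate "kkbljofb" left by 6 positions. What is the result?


Input: "kkbljofb", rotate left by 6
First 6 characters: "kkbljo"
Remaining characters: "fb"
Concatenate remaining + first: "fb" + "kkbljo" = "fbkkbljo"

fbkkbljo


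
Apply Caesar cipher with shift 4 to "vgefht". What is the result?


Caesar cipher: shift "vgefht" by 4
  'v' (pos 21) + 4 = pos 25 = 'z'
  'g' (pos 6) + 4 = pos 10 = 'k'
  'e' (pos 4) + 4 = pos 8 = 'i'
  'f' (pos 5) + 4 = pos 9 = 'j'
  'h' (pos 7) + 4 = pos 11 = 'l'
  't' (pos 19) + 4 = pos 23 = 'x'
Result: zkijlx

zkijlx


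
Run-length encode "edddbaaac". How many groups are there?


Input: edddbaaac
Scanning for consecutive runs:
  Group 1: 'e' x 1 (positions 0-0)
  Group 2: 'd' x 3 (positions 1-3)
  Group 3: 'b' x 1 (positions 4-4)
  Group 4: 'a' x 3 (positions 5-7)
  Group 5: 'c' x 1 (positions 8-8)
Total groups: 5

5


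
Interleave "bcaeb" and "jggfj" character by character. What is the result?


Interleaving "bcaeb" and "jggfj":
  Position 0: 'b' from first, 'j' from second => "bj"
  Position 1: 'c' from first, 'g' from second => "cg"
  Position 2: 'a' from first, 'g' from second => "ag"
  Position 3: 'e' from first, 'f' from second => "ef"
  Position 4: 'b' from first, 'j' from second => "bj"
Result: bjcgagefbj

bjcgagefbj


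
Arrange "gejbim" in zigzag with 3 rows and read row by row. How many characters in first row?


Zigzag "gejbim" into 3 rows:
Placing characters:
  'g' => row 0
  'e' => row 1
  'j' => row 2
  'b' => row 1
  'i' => row 0
  'm' => row 1
Rows:
  Row 0: "gi"
  Row 1: "ebm"
  Row 2: "j"
First row length: 2

2


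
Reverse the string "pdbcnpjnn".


Input: pdbcnpjnn
Reading characters right to left:
  Position 8: 'n'
  Position 7: 'n'
  Position 6: 'j'
  Position 5: 'p'
  Position 4: 'n'
  Position 3: 'c'
  Position 2: 'b'
  Position 1: 'd'
  Position 0: 'p'
Reversed: nnjpncbdp

nnjpncbdp


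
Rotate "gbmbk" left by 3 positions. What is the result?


Input: "gbmbk", rotate left by 3
First 3 characters: "gbm"
Remaining characters: "bk"
Concatenate remaining + first: "bk" + "gbm" = "bkgbm"

bkgbm


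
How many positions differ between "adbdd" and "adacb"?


Comparing "adbdd" and "adacb" position by position:
  Position 0: 'a' vs 'a' => same
  Position 1: 'd' vs 'd' => same
  Position 2: 'b' vs 'a' => DIFFER
  Position 3: 'd' vs 'c' => DIFFER
  Position 4: 'd' vs 'b' => DIFFER
Positions that differ: 3

3


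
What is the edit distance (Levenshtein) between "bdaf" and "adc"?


Computing edit distance: "bdaf" -> "adc"
DP table:
           a    d    c
      0    1    2    3
  b   1    1    2    3
  d   2    2    1    2
  a   3    2    2    2
  f   4    3    3    3
Edit distance = dp[4][3] = 3

3


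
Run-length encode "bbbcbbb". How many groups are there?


Input: bbbcbbb
Scanning for consecutive runs:
  Group 1: 'b' x 3 (positions 0-2)
  Group 2: 'c' x 1 (positions 3-3)
  Group 3: 'b' x 3 (positions 4-6)
Total groups: 3

3


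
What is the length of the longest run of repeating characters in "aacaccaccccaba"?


Input: "aacaccaccccaba"
Scanning for longest run:
  Position 1 ('a'): continues run of 'a', length=2
  Position 2 ('c'): new char, reset run to 1
  Position 3 ('a'): new char, reset run to 1
  Position 4 ('c'): new char, reset run to 1
  Position 5 ('c'): continues run of 'c', length=2
  Position 6 ('a'): new char, reset run to 1
  Position 7 ('c'): new char, reset run to 1
  Position 8 ('c'): continues run of 'c', length=2
  Position 9 ('c'): continues run of 'c', length=3
  Position 10 ('c'): continues run of 'c', length=4
  Position 11 ('a'): new char, reset run to 1
  Position 12 ('b'): new char, reset run to 1
  Position 13 ('a'): new char, reset run to 1
Longest run: 'c' with length 4

4


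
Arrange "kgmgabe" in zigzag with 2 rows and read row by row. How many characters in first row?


Zigzag "kgmgabe" into 2 rows:
Placing characters:
  'k' => row 0
  'g' => row 1
  'm' => row 0
  'g' => row 1
  'a' => row 0
  'b' => row 1
  'e' => row 0
Rows:
  Row 0: "kmae"
  Row 1: "ggb"
First row length: 4

4


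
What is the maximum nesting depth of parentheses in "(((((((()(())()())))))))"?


Input: "(((((((()(())()())))))))"
Tracking depth:
  Position 0 '(': depth becomes 1
  Position 1 '(': depth becomes 2
  Position 2 '(': depth becomes 3
  Position 3 '(': depth becomes 4
  Position 4 '(': depth becomes 5
  Position 5 '(': depth becomes 6
  Position 6 '(': depth becomes 7
  Position 7 '(': depth becomes 8
  Position 8 ')': depth becomes 7
  Position 9 '(': depth becomes 8
  Position 10 '(': depth becomes 9
  Position 11 ')': depth becomes 8
  Position 12 ')': depth becomes 7
  Position 13 '(': depth becomes 8
  Position 14 ')': depth becomes 7
  Position 15 '(': depth becomes 8
  Position 16 ')': depth becomes 7
  Position 17 ')': depth becomes 6
  Position 18 ')': depth becomes 5
  Position 19 ')': depth becomes 4
  Position 20 ')': depth becomes 3
  Position 21 ')': depth becomes 2
  Position 22 ')': depth becomes 1
  Position 23 ')': depth becomes 0
Maximum depth reached: 9

9


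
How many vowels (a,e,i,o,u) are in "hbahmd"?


Input: hbahmd
Checking each character:
  'h' at position 0: consonant
  'b' at position 1: consonant
  'a' at position 2: vowel (running total: 1)
  'h' at position 3: consonant
  'm' at position 4: consonant
  'd' at position 5: consonant
Total vowels: 1

1


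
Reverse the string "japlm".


Input: japlm
Reading characters right to left:
  Position 4: 'm'
  Position 3: 'l'
  Position 2: 'p'
  Position 1: 'a'
  Position 0: 'j'
Reversed: mlpaj

mlpaj


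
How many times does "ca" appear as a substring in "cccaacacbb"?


Searching for "ca" in "cccaacacbb"
Scanning each position:
  Position 0: "cc" => no
  Position 1: "cc" => no
  Position 2: "ca" => MATCH
  Position 3: "aa" => no
  Position 4: "ac" => no
  Position 5: "ca" => MATCH
  Position 6: "ac" => no
  Position 7: "cb" => no
  Position 8: "bb" => no
Total occurrences: 2

2


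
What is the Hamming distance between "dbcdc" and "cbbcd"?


Comparing "dbcdc" and "cbbcd" position by position:
  Position 0: 'd' vs 'c' => differ
  Position 1: 'b' vs 'b' => same
  Position 2: 'c' vs 'b' => differ
  Position 3: 'd' vs 'c' => differ
  Position 4: 'c' vs 'd' => differ
Total differences (Hamming distance): 4

4


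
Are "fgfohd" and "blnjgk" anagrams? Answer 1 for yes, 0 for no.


Strings: "fgfohd", "blnjgk"
Sorted first:  dffgho
Sorted second: bgjkln
Differ at position 0: 'd' vs 'b' => not anagrams

0


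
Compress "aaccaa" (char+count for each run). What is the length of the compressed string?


Input: aaccaa
Runs:
  'a' x 2 => "a2"
  'c' x 2 => "c2"
  'a' x 2 => "a2"
Compressed: "a2c2a2"
Compressed length: 6

6


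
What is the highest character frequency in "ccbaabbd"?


Input: ccbaabbd
Character counts:
  'a': 2
  'b': 3
  'c': 2
  'd': 1
Maximum frequency: 3

3


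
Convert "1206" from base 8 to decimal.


Input: "1206" in base 8
Positional expansion:
  Digit '1' (value 1) x 8^3 = 512
  Digit '2' (value 2) x 8^2 = 128
  Digit '0' (value 0) x 8^1 = 0
  Digit '6' (value 6) x 8^0 = 6
Sum = 646

646


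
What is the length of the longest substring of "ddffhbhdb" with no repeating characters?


Input: "ddffhbhdb"
Sliding window (track last position of each char):
  Position 0 ('d'): window [0,0] length 1 -- new best
  Position 1 ('d'): repeat (last at 0), move window start to 1
  Position 1 ('d'): window [1,1] length 1
  Position 2 ('f'): window [1,2] length 2 -- new best
  Position 3 ('f'): repeat (last at 2), move window start to 3
  Position 3 ('f'): window [3,3] length 1
  Position 4 ('h'): window [3,4] length 2
  Position 5 ('b'): window [3,5] length 3 -- new best
  Position 6 ('h'): repeat (last at 4), move window start to 5
  Position 6 ('h'): window [5,6] length 2
  Position 7 ('d'): window [5,7] length 3
  Position 8 ('b'): repeat (last at 5), move window start to 6
  Position 8 ('b'): window [6,8] length 3
Longest substring with no repeats: "fhb" with length 3

3


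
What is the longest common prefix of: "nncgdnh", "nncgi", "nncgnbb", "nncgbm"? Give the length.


Words: nncgdnh, nncgi, nncgnbb, nncgbm
  Position 0: all 'n' => match
  Position 1: all 'n' => match
  Position 2: all 'c' => match
  Position 3: all 'g' => match
  Position 4: ('d', 'i', 'n', 'b') => mismatch, stop
LCP = "nncg" (length 4)

4


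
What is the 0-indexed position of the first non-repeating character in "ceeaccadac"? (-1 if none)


Input: ceeaccadac
Character frequencies:
  'a': 3
  'c': 4
  'd': 1
  'e': 2
Scanning left to right for freq == 1:
  Position 0 ('c'): freq=4, skip
  Position 1 ('e'): freq=2, skip
  Position 2 ('e'): freq=2, skip
  Position 3 ('a'): freq=3, skip
  Position 4 ('c'): freq=4, skip
  Position 5 ('c'): freq=4, skip
  Position 6 ('a'): freq=3, skip
  Position 7 ('d'): unique! => answer = 7

7


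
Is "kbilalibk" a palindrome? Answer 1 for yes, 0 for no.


Input: kbilalibk
Reversed: kbilalibk
  Compare pos 0 ('k') with pos 8 ('k'): match
  Compare pos 1 ('b') with pos 7 ('b'): match
  Compare pos 2 ('i') with pos 6 ('i'): match
  Compare pos 3 ('l') with pos 5 ('l'): match
Result: palindrome

1


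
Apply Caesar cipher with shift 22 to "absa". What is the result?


Caesar cipher: shift "absa" by 22
  'a' (pos 0) + 22 = pos 22 = 'w'
  'b' (pos 1) + 22 = pos 23 = 'x'
  's' (pos 18) + 22 = pos 14 = 'o'
  'a' (pos 0) + 22 = pos 22 = 'w'
Result: wxow

wxow


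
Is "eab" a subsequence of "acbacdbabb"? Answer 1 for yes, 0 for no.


Check if "eab" is a subsequence of "acbacdbabb"
Greedy scan:
  Position 0 ('a'): no match needed
  Position 1 ('c'): no match needed
  Position 2 ('b'): no match needed
  Position 3 ('a'): no match needed
  Position 4 ('c'): no match needed
  Position 5 ('d'): no match needed
  Position 6 ('b'): no match needed
  Position 7 ('a'): no match needed
  Position 8 ('b'): no match needed
  Position 9 ('b'): no match needed
Only matched 0/3 characters => not a subsequence

0


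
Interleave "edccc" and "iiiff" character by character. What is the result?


Interleaving "edccc" and "iiiff":
  Position 0: 'e' from first, 'i' from second => "ei"
  Position 1: 'd' from first, 'i' from second => "di"
  Position 2: 'c' from first, 'i' from second => "ci"
  Position 3: 'c' from first, 'f' from second => "cf"
  Position 4: 'c' from first, 'f' from second => "cf"
Result: eidicicfcf

eidicicfcf


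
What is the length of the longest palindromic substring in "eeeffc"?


Input: "eeeffc"
Checking substrings for palindromes:
  [0:3] "eee" (len 3) => palindrome
  [0:2] "ee" (len 2) => palindrome
  [1:3] "ee" (len 2) => palindrome
  [3:5] "ff" (len 2) => palindrome
Longest palindromic substring: "eee" with length 3

3


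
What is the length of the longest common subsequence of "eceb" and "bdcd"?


LCS of "eceb" and "bdcd"
DP table:
           b    d    c    d
      0    0    0    0    0
  e   0    0    0    0    0
  c   0    0    0    1    1
  e   0    0    0    1    1
  b   0    1    1    1    1
LCS length = dp[4][4] = 1

1


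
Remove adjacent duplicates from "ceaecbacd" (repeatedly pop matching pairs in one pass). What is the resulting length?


Input: ceaecbacd
Stack-based adjacent duplicate removal:
  Read 'c': push. Stack: c
  Read 'e': push. Stack: ce
  Read 'a': push. Stack: cea
  Read 'e': push. Stack: ceae
  Read 'c': push. Stack: ceaec
  Read 'b': push. Stack: ceaecb
  Read 'a': push. Stack: ceaecba
  Read 'c': push. Stack: ceaecbac
  Read 'd': push. Stack: ceaecbacd
Final stack: "ceaecbacd" (length 9)

9


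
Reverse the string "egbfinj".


Input: egbfinj
Reading characters right to left:
  Position 6: 'j'
  Position 5: 'n'
  Position 4: 'i'
  Position 3: 'f'
  Position 2: 'b'
  Position 1: 'g'
  Position 0: 'e'
Reversed: jnifbge

jnifbge


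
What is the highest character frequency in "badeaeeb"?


Input: badeaeeb
Character counts:
  'a': 2
  'b': 2
  'd': 1
  'e': 3
Maximum frequency: 3

3


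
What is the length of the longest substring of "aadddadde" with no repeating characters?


Input: "aadddadde"
Sliding window (track last position of each char):
  Position 0 ('a'): window [0,0] length 1 -- new best
  Position 1 ('a'): repeat (last at 0), move window start to 1
  Position 1 ('a'): window [1,1] length 1
  Position 2 ('d'): window [1,2] length 2 -- new best
  Position 3 ('d'): repeat (last at 2), move window start to 3
  Position 3 ('d'): window [3,3] length 1
  Position 4 ('d'): repeat (last at 3), move window start to 4
  Position 4 ('d'): window [4,4] length 1
  Position 5 ('a'): window [4,5] length 2
  Position 6 ('d'): repeat (last at 4), move window start to 5
  Position 6 ('d'): window [5,6] length 2
  Position 7 ('d'): repeat (last at 6), move window start to 7
  Position 7 ('d'): window [7,7] length 1
  Position 8 ('e'): window [7,8] length 2
Longest substring with no repeats: "ad" with length 2

2


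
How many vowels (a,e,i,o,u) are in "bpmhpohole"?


Input: bpmhpohole
Checking each character:
  'b' at position 0: consonant
  'p' at position 1: consonant
  'm' at position 2: consonant
  'h' at position 3: consonant
  'p' at position 4: consonant
  'o' at position 5: vowel (running total: 1)
  'h' at position 6: consonant
  'o' at position 7: vowel (running total: 2)
  'l' at position 8: consonant
  'e' at position 9: vowel (running total: 3)
Total vowels: 3

3


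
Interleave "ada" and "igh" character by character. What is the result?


Interleaving "ada" and "igh":
  Position 0: 'a' from first, 'i' from second => "ai"
  Position 1: 'd' from first, 'g' from second => "dg"
  Position 2: 'a' from first, 'h' from second => "ah"
Result: aidgah

aidgah


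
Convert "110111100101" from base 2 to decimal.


Input: "110111100101" in base 2
Positional expansion:
  Digit '1' (value 1) x 2^11 = 2048
  Digit '1' (value 1) x 2^10 = 1024
  Digit '0' (value 0) x 2^9 = 0
  Digit '1' (value 1) x 2^8 = 256
  Digit '1' (value 1) x 2^7 = 128
  Digit '1' (value 1) x 2^6 = 64
  Digit '1' (value 1) x 2^5 = 32
  Digit '0' (value 0) x 2^4 = 0
  Digit '0' (value 0) x 2^3 = 0
  Digit '1' (value 1) x 2^2 = 4
  Digit '0' (value 0) x 2^1 = 0
  Digit '1' (value 1) x 2^0 = 1
Sum = 3557

3557


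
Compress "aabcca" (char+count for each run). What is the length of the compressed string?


Input: aabcca
Runs:
  'a' x 2 => "a2"
  'b' x 1 => "b1"
  'c' x 2 => "c2"
  'a' x 1 => "a1"
Compressed: "a2b1c2a1"
Compressed length: 8

8


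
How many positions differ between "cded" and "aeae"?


Comparing "cded" and "aeae" position by position:
  Position 0: 'c' vs 'a' => DIFFER
  Position 1: 'd' vs 'e' => DIFFER
  Position 2: 'e' vs 'a' => DIFFER
  Position 3: 'd' vs 'e' => DIFFER
Positions that differ: 4

4


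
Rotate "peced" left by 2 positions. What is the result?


Input: "peced", rotate left by 2
First 2 characters: "pe"
Remaining characters: "ced"
Concatenate remaining + first: "ced" + "pe" = "cedpe"

cedpe


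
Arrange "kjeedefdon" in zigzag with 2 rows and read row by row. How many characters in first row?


Zigzag "kjeedefdon" into 2 rows:
Placing characters:
  'k' => row 0
  'j' => row 1
  'e' => row 0
  'e' => row 1
  'd' => row 0
  'e' => row 1
  'f' => row 0
  'd' => row 1
  'o' => row 0
  'n' => row 1
Rows:
  Row 0: "kedfo"
  Row 1: "jeedn"
First row length: 5

5


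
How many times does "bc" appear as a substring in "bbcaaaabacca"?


Searching for "bc" in "bbcaaaabacca"
Scanning each position:
  Position 0: "bb" => no
  Position 1: "bc" => MATCH
  Position 2: "ca" => no
  Position 3: "aa" => no
  Position 4: "aa" => no
  Position 5: "aa" => no
  Position 6: "ab" => no
  Position 7: "ba" => no
  Position 8: "ac" => no
  Position 9: "cc" => no
  Position 10: "ca" => no
Total occurrences: 1

1


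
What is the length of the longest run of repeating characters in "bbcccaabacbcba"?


Input: "bbcccaabacbcba"
Scanning for longest run:
  Position 1 ('b'): continues run of 'b', length=2
  Position 2 ('c'): new char, reset run to 1
  Position 3 ('c'): continues run of 'c', length=2
  Position 4 ('c'): continues run of 'c', length=3
  Position 5 ('a'): new char, reset run to 1
  Position 6 ('a'): continues run of 'a', length=2
  Position 7 ('b'): new char, reset run to 1
  Position 8 ('a'): new char, reset run to 1
  Position 9 ('c'): new char, reset run to 1
  Position 10 ('b'): new char, reset run to 1
  Position 11 ('c'): new char, reset run to 1
  Position 12 ('b'): new char, reset run to 1
  Position 13 ('a'): new char, reset run to 1
Longest run: 'c' with length 3

3


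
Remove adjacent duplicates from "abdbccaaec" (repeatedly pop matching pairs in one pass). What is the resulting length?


Input: abdbccaaec
Stack-based adjacent duplicate removal:
  Read 'a': push. Stack: a
  Read 'b': push. Stack: ab
  Read 'd': push. Stack: abd
  Read 'b': push. Stack: abdb
  Read 'c': push. Stack: abdbc
  Read 'c': matches stack top 'c' => pop. Stack: abdb
  Read 'a': push. Stack: abdba
  Read 'a': matches stack top 'a' => pop. Stack: abdb
  Read 'e': push. Stack: abdbe
  Read 'c': push. Stack: abdbec
Final stack: "abdbec" (length 6)

6


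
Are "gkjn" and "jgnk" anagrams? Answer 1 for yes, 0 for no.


Strings: "gkjn", "jgnk"
Sorted first:  gjkn
Sorted second: gjkn
Sorted forms match => anagrams

1


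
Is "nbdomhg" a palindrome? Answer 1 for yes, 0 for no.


Input: nbdomhg
Reversed: ghmodbn
  Compare pos 0 ('n') with pos 6 ('g'): MISMATCH
  Compare pos 1 ('b') with pos 5 ('h'): MISMATCH
  Compare pos 2 ('d') with pos 4 ('m'): MISMATCH
Result: not a palindrome

0


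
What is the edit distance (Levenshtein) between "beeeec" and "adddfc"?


Computing edit distance: "beeeec" -> "adddfc"
DP table:
           a    d    d    d    f    c
      0    1    2    3    4    5    6
  b   1    1    2    3    4    5    6
  e   2    2    2    3    4    5    6
  e   3    3    3    3    4    5    6
  e   4    4    4    4    4    5    6
  e   5    5    5    5    5    5    6
  c   6    6    6    6    6    6    5
Edit distance = dp[6][6] = 5

5


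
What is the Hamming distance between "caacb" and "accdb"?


Comparing "caacb" and "accdb" position by position:
  Position 0: 'c' vs 'a' => differ
  Position 1: 'a' vs 'c' => differ
  Position 2: 'a' vs 'c' => differ
  Position 3: 'c' vs 'd' => differ
  Position 4: 'b' vs 'b' => same
Total differences (Hamming distance): 4

4


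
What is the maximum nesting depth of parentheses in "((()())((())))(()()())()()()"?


Input: "((()())((())))(()()())()()()"
Tracking depth:
  Position 0 '(': depth becomes 1
  Position 1 '(': depth becomes 2
  Position 2 '(': depth becomes 3
  Position 3 ')': depth becomes 2
  Position 4 '(': depth becomes 3
  Position 5 ')': depth becomes 2
  Position 6 ')': depth becomes 1
  Position 7 '(': depth becomes 2
  Position 8 '(': depth becomes 3
  Position 9 '(': depth becomes 4
  Position 10 ')': depth becomes 3
  Position 11 ')': depth becomes 2
  Position 12 ')': depth becomes 1
  Position 13 ')': depth becomes 0
  Position 14 '(': depth becomes 1
  Position 15 '(': depth becomes 2
  Position 16 ')': depth becomes 1
  Position 17 '(': depth becomes 2
  Position 18 ')': depth becomes 1
  Position 19 '(': depth becomes 2
  Position 20 ')': depth becomes 1
  Position 21 ')': depth becomes 0
  Position 22 '(': depth becomes 1
  Position 23 ')': depth becomes 0
  Position 24 '(': depth becomes 1
  Position 25 ')': depth becomes 0
  Position 26 '(': depth becomes 1
  Position 27 ')': depth becomes 0
Maximum depth reached: 4

4


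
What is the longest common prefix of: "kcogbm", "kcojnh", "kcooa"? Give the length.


Words: kcogbm, kcojnh, kcooa
  Position 0: all 'k' => match
  Position 1: all 'c' => match
  Position 2: all 'o' => match
  Position 3: ('g', 'j', 'o') => mismatch, stop
LCP = "kco" (length 3)

3


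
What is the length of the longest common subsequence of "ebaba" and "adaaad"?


LCS of "ebaba" and "adaaad"
DP table:
           a    d    a    a    a    d
      0    0    0    0    0    0    0
  e   0    0    0    0    0    0    0
  b   0    0    0    0    0    0    0
  a   0    1    1    1    1    1    1
  b   0    1    1    1    1    1    1
  a   0    1    1    2    2    2    2
LCS length = dp[5][6] = 2

2


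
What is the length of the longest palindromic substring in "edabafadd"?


Input: "edabafadd"
Checking substrings for palindromes:
  [2:5] "aba" (len 3) => palindrome
  [4:7] "afa" (len 3) => palindrome
  [7:9] "dd" (len 2) => palindrome
Longest palindromic substring: "aba" with length 3

3


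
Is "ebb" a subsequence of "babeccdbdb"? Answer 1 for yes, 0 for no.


Check if "ebb" is a subsequence of "babeccdbdb"
Greedy scan:
  Position 0 ('b'): no match needed
  Position 1 ('a'): no match needed
  Position 2 ('b'): no match needed
  Position 3 ('e'): matches sub[0] = 'e'
  Position 4 ('c'): no match needed
  Position 5 ('c'): no match needed
  Position 6 ('d'): no match needed
  Position 7 ('b'): matches sub[1] = 'b'
  Position 8 ('d'): no match needed
  Position 9 ('b'): matches sub[2] = 'b'
All 3 characters matched => is a subsequence

1


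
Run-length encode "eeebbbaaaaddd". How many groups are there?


Input: eeebbbaaaaddd
Scanning for consecutive runs:
  Group 1: 'e' x 3 (positions 0-2)
  Group 2: 'b' x 3 (positions 3-5)
  Group 3: 'a' x 4 (positions 6-9)
  Group 4: 'd' x 3 (positions 10-12)
Total groups: 4

4


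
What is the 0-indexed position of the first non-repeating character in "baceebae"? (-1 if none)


Input: baceebae
Character frequencies:
  'a': 2
  'b': 2
  'c': 1
  'e': 3
Scanning left to right for freq == 1:
  Position 0 ('b'): freq=2, skip
  Position 1 ('a'): freq=2, skip
  Position 2 ('c'): unique! => answer = 2

2


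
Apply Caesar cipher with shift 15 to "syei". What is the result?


Caesar cipher: shift "syei" by 15
  's' (pos 18) + 15 = pos 7 = 'h'
  'y' (pos 24) + 15 = pos 13 = 'n'
  'e' (pos 4) + 15 = pos 19 = 't'
  'i' (pos 8) + 15 = pos 23 = 'x'
Result: hntx

hntx


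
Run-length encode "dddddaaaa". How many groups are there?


Input: dddddaaaa
Scanning for consecutive runs:
  Group 1: 'd' x 5 (positions 0-4)
  Group 2: 'a' x 4 (positions 5-8)
Total groups: 2

2


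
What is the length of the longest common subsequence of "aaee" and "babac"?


LCS of "aaee" and "babac"
DP table:
           b    a    b    a    c
      0    0    0    0    0    0
  a   0    0    1    1    1    1
  a   0    0    1    1    2    2
  e   0    0    1    1    2    2
  e   0    0    1    1    2    2
LCS length = dp[4][5] = 2

2


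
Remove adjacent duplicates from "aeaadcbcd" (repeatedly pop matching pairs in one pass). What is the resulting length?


Input: aeaadcbcd
Stack-based adjacent duplicate removal:
  Read 'a': push. Stack: a
  Read 'e': push. Stack: ae
  Read 'a': push. Stack: aea
  Read 'a': matches stack top 'a' => pop. Stack: ae
  Read 'd': push. Stack: aed
  Read 'c': push. Stack: aedc
  Read 'b': push. Stack: aedcb
  Read 'c': push. Stack: aedcbc
  Read 'd': push. Stack: aedcbcd
Final stack: "aedcbcd" (length 7)

7


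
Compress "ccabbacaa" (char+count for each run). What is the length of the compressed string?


Input: ccabbacaa
Runs:
  'c' x 2 => "c2"
  'a' x 1 => "a1"
  'b' x 2 => "b2"
  'a' x 1 => "a1"
  'c' x 1 => "c1"
  'a' x 2 => "a2"
Compressed: "c2a1b2a1c1a2"
Compressed length: 12

12


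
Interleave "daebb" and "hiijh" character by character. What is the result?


Interleaving "daebb" and "hiijh":
  Position 0: 'd' from first, 'h' from second => "dh"
  Position 1: 'a' from first, 'i' from second => "ai"
  Position 2: 'e' from first, 'i' from second => "ei"
  Position 3: 'b' from first, 'j' from second => "bj"
  Position 4: 'b' from first, 'h' from second => "bh"
Result: dhaieibjbh

dhaieibjbh


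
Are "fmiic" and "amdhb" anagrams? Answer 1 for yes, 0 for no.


Strings: "fmiic", "amdhb"
Sorted first:  cfiim
Sorted second: abdhm
Differ at position 0: 'c' vs 'a' => not anagrams

0


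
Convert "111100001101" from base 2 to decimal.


Input: "111100001101" in base 2
Positional expansion:
  Digit '1' (value 1) x 2^11 = 2048
  Digit '1' (value 1) x 2^10 = 1024
  Digit '1' (value 1) x 2^9 = 512
  Digit '1' (value 1) x 2^8 = 256
  Digit '0' (value 0) x 2^7 = 0
  Digit '0' (value 0) x 2^6 = 0
  Digit '0' (value 0) x 2^5 = 0
  Digit '0' (value 0) x 2^4 = 0
  Digit '1' (value 1) x 2^3 = 8
  Digit '1' (value 1) x 2^2 = 4
  Digit '0' (value 0) x 2^1 = 0
  Digit '1' (value 1) x 2^0 = 1
Sum = 3853

3853


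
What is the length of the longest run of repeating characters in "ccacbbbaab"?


Input: "ccacbbbaab"
Scanning for longest run:
  Position 1 ('c'): continues run of 'c', length=2
  Position 2 ('a'): new char, reset run to 1
  Position 3 ('c'): new char, reset run to 1
  Position 4 ('b'): new char, reset run to 1
  Position 5 ('b'): continues run of 'b', length=2
  Position 6 ('b'): continues run of 'b', length=3
  Position 7 ('a'): new char, reset run to 1
  Position 8 ('a'): continues run of 'a', length=2
  Position 9 ('b'): new char, reset run to 1
Longest run: 'b' with length 3

3


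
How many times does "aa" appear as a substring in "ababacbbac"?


Searching for "aa" in "ababacbbac"
Scanning each position:
  Position 0: "ab" => no
  Position 1: "ba" => no
  Position 2: "ab" => no
  Position 3: "ba" => no
  Position 4: "ac" => no
  Position 5: "cb" => no
  Position 6: "bb" => no
  Position 7: "ba" => no
  Position 8: "ac" => no
Total occurrences: 0

0


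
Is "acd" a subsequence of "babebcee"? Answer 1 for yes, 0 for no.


Check if "acd" is a subsequence of "babebcee"
Greedy scan:
  Position 0 ('b'): no match needed
  Position 1 ('a'): matches sub[0] = 'a'
  Position 2 ('b'): no match needed
  Position 3 ('e'): no match needed
  Position 4 ('b'): no match needed
  Position 5 ('c'): matches sub[1] = 'c'
  Position 6 ('e'): no match needed
  Position 7 ('e'): no match needed
Only matched 2/3 characters => not a subsequence

0


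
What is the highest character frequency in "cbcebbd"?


Input: cbcebbd
Character counts:
  'b': 3
  'c': 2
  'd': 1
  'e': 1
Maximum frequency: 3

3


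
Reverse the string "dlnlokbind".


Input: dlnlokbind
Reading characters right to left:
  Position 9: 'd'
  Position 8: 'n'
  Position 7: 'i'
  Position 6: 'b'
  Position 5: 'k'
  Position 4: 'o'
  Position 3: 'l'
  Position 2: 'n'
  Position 1: 'l'
  Position 0: 'd'
Reversed: dnibkolnld

dnibkolnld


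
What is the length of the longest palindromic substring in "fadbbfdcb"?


Input: "fadbbfdcb"
Checking substrings for palindromes:
  [3:5] "bb" (len 2) => palindrome
Longest palindromic substring: "bb" with length 2

2


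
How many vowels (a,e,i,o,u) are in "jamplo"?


Input: jamplo
Checking each character:
  'j' at position 0: consonant
  'a' at position 1: vowel (running total: 1)
  'm' at position 2: consonant
  'p' at position 3: consonant
  'l' at position 4: consonant
  'o' at position 5: vowel (running total: 2)
Total vowels: 2

2


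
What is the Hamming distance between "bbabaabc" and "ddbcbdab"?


Comparing "bbabaabc" and "ddbcbdab" position by position:
  Position 0: 'b' vs 'd' => differ
  Position 1: 'b' vs 'd' => differ
  Position 2: 'a' vs 'b' => differ
  Position 3: 'b' vs 'c' => differ
  Position 4: 'a' vs 'b' => differ
  Position 5: 'a' vs 'd' => differ
  Position 6: 'b' vs 'a' => differ
  Position 7: 'c' vs 'b' => differ
Total differences (Hamming distance): 8

8


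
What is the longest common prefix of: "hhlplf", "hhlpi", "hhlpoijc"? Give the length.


Words: hhlplf, hhlpi, hhlpoijc
  Position 0: all 'h' => match
  Position 1: all 'h' => match
  Position 2: all 'l' => match
  Position 3: all 'p' => match
  Position 4: ('l', 'i', 'o') => mismatch, stop
LCP = "hhlp" (length 4)

4


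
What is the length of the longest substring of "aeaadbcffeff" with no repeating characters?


Input: "aeaadbcffeff"
Sliding window (track last position of each char):
  Position 0 ('a'): window [0,0] length 1 -- new best
  Position 1 ('e'): window [0,1] length 2 -- new best
  Position 2 ('a'): repeat (last at 0), move window start to 1
  Position 2 ('a'): window [1,2] length 2
  Position 3 ('a'): repeat (last at 2), move window start to 3
  Position 3 ('a'): window [3,3] length 1
  Position 4 ('d'): window [3,4] length 2
  Position 5 ('b'): window [3,5] length 3 -- new best
  Position 6 ('c'): window [3,6] length 4 -- new best
  Position 7 ('f'): window [3,7] length 5 -- new best
  Position 8 ('f'): repeat (last at 7), move window start to 8
  Position 8 ('f'): window [8,8] length 1
  Position 9 ('e'): window [8,9] length 2
  Position 10 ('f'): repeat (last at 8), move window start to 9
  Position 10 ('f'): window [9,10] length 2
  Position 11 ('f'): repeat (last at 10), move window start to 11
  Position 11 ('f'): window [11,11] length 1
Longest substring with no repeats: "adbcf" with length 5

5


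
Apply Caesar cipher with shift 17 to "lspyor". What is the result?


Caesar cipher: shift "lspyor" by 17
  'l' (pos 11) + 17 = pos 2 = 'c'
  's' (pos 18) + 17 = pos 9 = 'j'
  'p' (pos 15) + 17 = pos 6 = 'g'
  'y' (pos 24) + 17 = pos 15 = 'p'
  'o' (pos 14) + 17 = pos 5 = 'f'
  'r' (pos 17) + 17 = pos 8 = 'i'
Result: cjgpfi

cjgpfi


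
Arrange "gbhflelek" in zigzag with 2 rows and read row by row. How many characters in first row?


Zigzag "gbhflelek" into 2 rows:
Placing characters:
  'g' => row 0
  'b' => row 1
  'h' => row 0
  'f' => row 1
  'l' => row 0
  'e' => row 1
  'l' => row 0
  'e' => row 1
  'k' => row 0
Rows:
  Row 0: "ghllk"
  Row 1: "bfee"
First row length: 5

5


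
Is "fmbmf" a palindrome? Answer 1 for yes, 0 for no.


Input: fmbmf
Reversed: fmbmf
  Compare pos 0 ('f') with pos 4 ('f'): match
  Compare pos 1 ('m') with pos 3 ('m'): match
Result: palindrome

1


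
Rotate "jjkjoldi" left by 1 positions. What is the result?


Input: "jjkjoldi", rotate left by 1
First 1 characters: "j"
Remaining characters: "jkjoldi"
Concatenate remaining + first: "jkjoldi" + "j" = "jkjoldij"

jkjoldij


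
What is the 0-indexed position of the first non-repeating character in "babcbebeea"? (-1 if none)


Input: babcbebeea
Character frequencies:
  'a': 2
  'b': 4
  'c': 1
  'e': 3
Scanning left to right for freq == 1:
  Position 0 ('b'): freq=4, skip
  Position 1 ('a'): freq=2, skip
  Position 2 ('b'): freq=4, skip
  Position 3 ('c'): unique! => answer = 3

3


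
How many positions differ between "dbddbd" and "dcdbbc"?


Comparing "dbddbd" and "dcdbbc" position by position:
  Position 0: 'd' vs 'd' => same
  Position 1: 'b' vs 'c' => DIFFER
  Position 2: 'd' vs 'd' => same
  Position 3: 'd' vs 'b' => DIFFER
  Position 4: 'b' vs 'b' => same
  Position 5: 'd' vs 'c' => DIFFER
Positions that differ: 3

3


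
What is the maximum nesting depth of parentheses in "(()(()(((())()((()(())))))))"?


Input: "(()(()(((())()((()(())))))))"
Tracking depth:
  Position 0 '(': depth becomes 1
  Position 1 '(': depth becomes 2
  Position 2 ')': depth becomes 1
  Position 3 '(': depth becomes 2
  Position 4 '(': depth becomes 3
  Position 5 ')': depth becomes 2
  Position 6 '(': depth becomes 3
  Position 7 '(': depth becomes 4
  Position 8 '(': depth becomes 5
  Position 9 '(': depth becomes 6
  Position 10 ')': depth becomes 5
  Position 11 ')': depth becomes 4
  Position 12 '(': depth becomes 5
  Position 13 ')': depth becomes 4
  Position 14 '(': depth becomes 5
  Position 15 '(': depth becomes 6
  Position 16 '(': depth becomes 7
  Position 17 ')': depth becomes 6
  Position 18 '(': depth becomes 7
  Position 19 '(': depth becomes 8
  Position 20 ')': depth becomes 7
  Position 21 ')': depth becomes 6
  Position 22 ')': depth becomes 5
  Position 23 ')': depth becomes 4
  Position 24 ')': depth becomes 3
  Position 25 ')': depth becomes 2
  Position 26 ')': depth becomes 1
  Position 27 ')': depth becomes 0
Maximum depth reached: 8

8
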